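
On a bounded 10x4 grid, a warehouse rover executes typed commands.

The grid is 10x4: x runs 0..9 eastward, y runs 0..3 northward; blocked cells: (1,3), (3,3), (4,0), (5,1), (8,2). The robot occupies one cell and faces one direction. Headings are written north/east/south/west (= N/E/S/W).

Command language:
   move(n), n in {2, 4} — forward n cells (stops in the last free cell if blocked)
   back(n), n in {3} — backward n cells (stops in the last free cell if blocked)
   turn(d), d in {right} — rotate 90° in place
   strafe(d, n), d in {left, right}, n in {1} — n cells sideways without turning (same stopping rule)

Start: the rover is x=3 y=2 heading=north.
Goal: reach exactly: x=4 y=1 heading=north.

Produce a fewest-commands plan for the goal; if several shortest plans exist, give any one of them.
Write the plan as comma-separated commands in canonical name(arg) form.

initial: x=3 y=2 heading=north
step 1 (strafe(right, 1)): x=4 y=2 heading=north
step 2 (back(3)): x=4 y=1 heading=north
nothing shorter than 2 reaches the goal.

strafe(right, 1), back(3)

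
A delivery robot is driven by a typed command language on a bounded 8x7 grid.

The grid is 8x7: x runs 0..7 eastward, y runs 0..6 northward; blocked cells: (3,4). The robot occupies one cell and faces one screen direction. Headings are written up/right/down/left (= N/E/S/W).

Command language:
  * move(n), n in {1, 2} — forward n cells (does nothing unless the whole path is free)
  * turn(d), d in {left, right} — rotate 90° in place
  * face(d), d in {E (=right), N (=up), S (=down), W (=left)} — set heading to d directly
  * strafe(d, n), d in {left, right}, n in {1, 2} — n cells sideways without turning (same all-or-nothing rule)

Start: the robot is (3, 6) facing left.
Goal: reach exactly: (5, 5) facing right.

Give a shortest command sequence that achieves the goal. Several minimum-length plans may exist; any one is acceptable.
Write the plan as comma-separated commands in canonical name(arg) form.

strafe(left, 1), face(E), move(2)

start: (3, 6) facing left
[1] after strafe(left, 1): (3, 5) facing left
[2] after face(E): (3, 5) facing right
[3] after move(2): (5, 5) facing right
nothing shorter than 3 reaches the goal.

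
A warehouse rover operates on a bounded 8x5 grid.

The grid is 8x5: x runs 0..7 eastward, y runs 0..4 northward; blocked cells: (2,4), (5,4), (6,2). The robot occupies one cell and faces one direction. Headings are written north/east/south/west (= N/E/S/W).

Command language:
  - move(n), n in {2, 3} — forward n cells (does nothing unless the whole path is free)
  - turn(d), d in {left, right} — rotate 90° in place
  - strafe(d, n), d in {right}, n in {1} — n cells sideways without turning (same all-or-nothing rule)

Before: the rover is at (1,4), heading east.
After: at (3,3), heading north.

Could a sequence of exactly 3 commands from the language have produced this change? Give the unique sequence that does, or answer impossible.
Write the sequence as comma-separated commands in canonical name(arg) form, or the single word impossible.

strafe(right, 1), move(2), turn(left)

key: position moved to (3,3) AND the heading swung to N — translation plus rotation needed
from: at (1,4), heading east
1. strafe(right, 1) → at (1,3), heading east
2. move(2) → at (3,3), heading east
3. turn(left) → at (3,3), heading north
no other 3-command option fits: unique.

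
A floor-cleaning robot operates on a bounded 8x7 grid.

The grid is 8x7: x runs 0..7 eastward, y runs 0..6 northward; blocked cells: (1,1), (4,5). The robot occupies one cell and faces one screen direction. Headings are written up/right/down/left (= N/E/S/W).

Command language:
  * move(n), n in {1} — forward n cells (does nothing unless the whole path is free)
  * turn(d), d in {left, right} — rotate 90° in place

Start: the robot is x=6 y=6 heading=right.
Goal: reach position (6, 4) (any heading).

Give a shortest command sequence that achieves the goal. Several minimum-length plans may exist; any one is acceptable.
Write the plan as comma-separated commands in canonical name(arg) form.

turn(right), move(1), move(1)

t0: x=6 y=6 heading=right
1. turn(right) → x=6 y=6 heading=down
2. move(1) → x=6 y=5 heading=down
3. move(1) → x=6 y=4 heading=down
no 2-step plan works, so 3 is optimal.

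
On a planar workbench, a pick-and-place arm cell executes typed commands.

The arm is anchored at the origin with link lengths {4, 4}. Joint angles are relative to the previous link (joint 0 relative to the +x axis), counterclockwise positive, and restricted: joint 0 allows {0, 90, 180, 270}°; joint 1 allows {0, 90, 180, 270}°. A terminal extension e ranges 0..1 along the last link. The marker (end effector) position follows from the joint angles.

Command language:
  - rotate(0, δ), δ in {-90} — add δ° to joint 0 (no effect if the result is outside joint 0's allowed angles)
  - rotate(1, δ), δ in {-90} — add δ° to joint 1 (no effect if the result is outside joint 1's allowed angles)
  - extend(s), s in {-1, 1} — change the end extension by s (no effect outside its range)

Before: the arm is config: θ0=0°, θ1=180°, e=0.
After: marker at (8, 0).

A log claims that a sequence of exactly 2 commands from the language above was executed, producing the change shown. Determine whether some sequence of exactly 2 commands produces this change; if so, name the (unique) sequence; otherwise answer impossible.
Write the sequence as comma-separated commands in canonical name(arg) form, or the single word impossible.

start: config: θ0=0°, θ1=180°, e=0
t=1 rotate(1, -90) ⇒ config: θ0=0°, θ1=90°, e=0
t=2 rotate(1, -90) ⇒ config: θ0=0°, θ1=0°, e=0
no other 2-command option fits: unique.

rotate(1, -90), rotate(1, -90)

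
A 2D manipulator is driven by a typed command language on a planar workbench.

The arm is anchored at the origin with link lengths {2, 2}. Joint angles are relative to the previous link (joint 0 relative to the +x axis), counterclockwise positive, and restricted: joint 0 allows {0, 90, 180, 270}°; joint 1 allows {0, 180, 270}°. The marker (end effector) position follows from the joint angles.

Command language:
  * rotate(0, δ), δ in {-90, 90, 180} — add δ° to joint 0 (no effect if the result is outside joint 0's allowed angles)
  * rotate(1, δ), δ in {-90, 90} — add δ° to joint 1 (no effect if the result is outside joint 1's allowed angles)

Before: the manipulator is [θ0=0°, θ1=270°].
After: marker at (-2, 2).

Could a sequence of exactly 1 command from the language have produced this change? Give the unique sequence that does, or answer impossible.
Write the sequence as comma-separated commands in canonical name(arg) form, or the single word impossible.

rotate(0, 180)

initial: [θ0=0°, θ1=270°]
[1] after rotate(0, 180): [θ0=180°, θ1=270°]
no rival 1-sequence matches.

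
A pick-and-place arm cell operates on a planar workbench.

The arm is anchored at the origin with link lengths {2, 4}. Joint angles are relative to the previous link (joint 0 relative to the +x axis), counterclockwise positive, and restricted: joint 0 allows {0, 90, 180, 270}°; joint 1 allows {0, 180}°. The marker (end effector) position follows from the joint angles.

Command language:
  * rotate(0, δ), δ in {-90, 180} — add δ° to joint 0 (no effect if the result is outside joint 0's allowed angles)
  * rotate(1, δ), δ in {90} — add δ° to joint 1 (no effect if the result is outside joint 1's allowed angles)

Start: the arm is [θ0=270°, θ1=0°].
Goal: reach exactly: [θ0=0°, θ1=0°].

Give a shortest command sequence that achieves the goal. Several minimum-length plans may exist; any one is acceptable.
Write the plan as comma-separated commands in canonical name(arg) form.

rotate(0, -90), rotate(0, 180)

from: [θ0=270°, θ1=0°]
step 1 (rotate(0, -90)): [θ0=180°, θ1=0°]
step 2 (rotate(0, 180)): [θ0=0°, θ1=0°]
shorter routes all fall short; 2 is best.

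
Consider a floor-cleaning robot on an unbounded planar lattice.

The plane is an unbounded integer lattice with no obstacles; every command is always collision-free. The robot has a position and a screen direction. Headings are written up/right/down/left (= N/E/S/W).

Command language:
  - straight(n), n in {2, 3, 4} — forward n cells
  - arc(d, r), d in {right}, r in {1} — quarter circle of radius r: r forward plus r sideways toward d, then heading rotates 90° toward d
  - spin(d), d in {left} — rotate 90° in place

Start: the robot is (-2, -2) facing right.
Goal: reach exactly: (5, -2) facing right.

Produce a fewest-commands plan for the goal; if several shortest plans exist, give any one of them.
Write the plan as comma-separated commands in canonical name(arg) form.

straight(4), straight(3)

from: (-2, -2) facing right
t=1 straight(4) ⇒ (2, -2) facing right
t=2 straight(3) ⇒ (5, -2) facing right
shorter routes all fall short; 2 is best.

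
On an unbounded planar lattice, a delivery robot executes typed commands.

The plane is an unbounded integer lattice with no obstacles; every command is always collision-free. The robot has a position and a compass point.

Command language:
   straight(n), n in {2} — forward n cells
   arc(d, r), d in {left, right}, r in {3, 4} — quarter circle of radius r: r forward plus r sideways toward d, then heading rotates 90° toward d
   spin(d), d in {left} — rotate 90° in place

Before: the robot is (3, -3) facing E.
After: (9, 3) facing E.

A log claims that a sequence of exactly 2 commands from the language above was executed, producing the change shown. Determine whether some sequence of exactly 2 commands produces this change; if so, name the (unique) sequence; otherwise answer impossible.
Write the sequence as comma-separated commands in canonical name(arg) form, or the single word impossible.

key: order matters: swapping arc(left, 3) and arc(right, 3) lands elsewhere
initial: (3, -3) facing E
[1] after arc(left, 3): (6, 0) facing N
[2] after arc(right, 3): (9, 3) facing E
uniquely the one of 36 2-step routes that fits.

arc(left, 3), arc(right, 3)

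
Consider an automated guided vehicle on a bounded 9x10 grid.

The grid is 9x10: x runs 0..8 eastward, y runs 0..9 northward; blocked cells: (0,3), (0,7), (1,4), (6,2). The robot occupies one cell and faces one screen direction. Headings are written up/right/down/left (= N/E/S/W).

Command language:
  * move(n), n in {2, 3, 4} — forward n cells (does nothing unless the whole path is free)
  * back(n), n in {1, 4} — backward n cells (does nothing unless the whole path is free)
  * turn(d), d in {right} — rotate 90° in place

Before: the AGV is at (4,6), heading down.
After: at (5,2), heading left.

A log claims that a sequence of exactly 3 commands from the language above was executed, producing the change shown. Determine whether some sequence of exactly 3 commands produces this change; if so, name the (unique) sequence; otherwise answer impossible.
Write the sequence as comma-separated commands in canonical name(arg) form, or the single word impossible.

key: cell and facing (now W) both changed — the 3 commands mix motion and turning
t0: at (4,6), heading down
t=1 move(4) ⇒ at (4,2), heading down
t=2 turn(right) ⇒ at (4,2), heading left
t=3 back(1) ⇒ at (5,2), heading left
no rival 3-sequence matches.

move(4), turn(right), back(1)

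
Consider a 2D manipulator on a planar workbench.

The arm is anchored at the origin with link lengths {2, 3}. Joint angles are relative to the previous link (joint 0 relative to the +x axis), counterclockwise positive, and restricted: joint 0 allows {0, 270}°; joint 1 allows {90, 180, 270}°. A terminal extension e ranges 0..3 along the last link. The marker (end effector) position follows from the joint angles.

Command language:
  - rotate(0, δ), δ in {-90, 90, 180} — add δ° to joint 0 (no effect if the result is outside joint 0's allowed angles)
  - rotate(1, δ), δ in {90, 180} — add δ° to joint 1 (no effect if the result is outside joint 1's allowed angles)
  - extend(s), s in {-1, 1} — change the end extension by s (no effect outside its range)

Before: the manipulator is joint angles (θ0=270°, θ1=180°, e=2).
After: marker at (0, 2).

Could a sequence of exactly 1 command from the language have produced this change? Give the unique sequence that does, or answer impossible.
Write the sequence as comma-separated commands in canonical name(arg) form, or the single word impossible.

extend(-1)

initial: joint angles (θ0=270°, θ1=180°, e=2)
t=1 extend(-1) ⇒ joint angles (θ0=270°, θ1=180°, e=1)
no other 1-command option fits: unique.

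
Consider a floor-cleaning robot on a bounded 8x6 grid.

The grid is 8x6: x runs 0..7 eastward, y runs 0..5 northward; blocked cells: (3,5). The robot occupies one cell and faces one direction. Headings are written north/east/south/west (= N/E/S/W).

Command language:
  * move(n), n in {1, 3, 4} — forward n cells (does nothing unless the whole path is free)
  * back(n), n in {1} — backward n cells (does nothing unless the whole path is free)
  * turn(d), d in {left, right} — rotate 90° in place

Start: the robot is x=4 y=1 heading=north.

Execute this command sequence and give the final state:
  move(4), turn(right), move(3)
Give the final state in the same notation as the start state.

from: x=4 y=1 heading=north
t=1 move(4) ⇒ x=4 y=5 heading=north
t=2 turn(right) ⇒ x=4 y=5 heading=east
t=3 move(3) ⇒ x=7 y=5 heading=east

x=7 y=5 heading=east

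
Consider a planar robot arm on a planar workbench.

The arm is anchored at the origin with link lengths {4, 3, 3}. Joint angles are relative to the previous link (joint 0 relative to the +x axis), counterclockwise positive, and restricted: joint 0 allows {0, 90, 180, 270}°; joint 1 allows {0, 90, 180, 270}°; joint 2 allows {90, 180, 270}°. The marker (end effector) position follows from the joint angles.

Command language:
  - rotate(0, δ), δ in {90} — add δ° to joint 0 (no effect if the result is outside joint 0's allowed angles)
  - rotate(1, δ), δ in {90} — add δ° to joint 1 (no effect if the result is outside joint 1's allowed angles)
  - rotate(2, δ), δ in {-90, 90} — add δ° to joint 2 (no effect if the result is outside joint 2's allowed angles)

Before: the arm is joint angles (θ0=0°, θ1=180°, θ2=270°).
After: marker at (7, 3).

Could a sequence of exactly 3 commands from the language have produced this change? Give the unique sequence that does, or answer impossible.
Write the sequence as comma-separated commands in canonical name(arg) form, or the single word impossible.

rotate(1, 90), rotate(1, 90), rotate(1, 90)

initial: joint angles (θ0=0°, θ1=180°, θ2=270°)
1. rotate(1, 90) → joint angles (θ0=0°, θ1=270°, θ2=270°)
2. rotate(1, 90) → joint angles (θ0=0°, θ1=0°, θ2=270°)
3. rotate(1, 90) → joint angles (θ0=0°, θ1=90°, θ2=270°)
all 64 alternatives checked — unique.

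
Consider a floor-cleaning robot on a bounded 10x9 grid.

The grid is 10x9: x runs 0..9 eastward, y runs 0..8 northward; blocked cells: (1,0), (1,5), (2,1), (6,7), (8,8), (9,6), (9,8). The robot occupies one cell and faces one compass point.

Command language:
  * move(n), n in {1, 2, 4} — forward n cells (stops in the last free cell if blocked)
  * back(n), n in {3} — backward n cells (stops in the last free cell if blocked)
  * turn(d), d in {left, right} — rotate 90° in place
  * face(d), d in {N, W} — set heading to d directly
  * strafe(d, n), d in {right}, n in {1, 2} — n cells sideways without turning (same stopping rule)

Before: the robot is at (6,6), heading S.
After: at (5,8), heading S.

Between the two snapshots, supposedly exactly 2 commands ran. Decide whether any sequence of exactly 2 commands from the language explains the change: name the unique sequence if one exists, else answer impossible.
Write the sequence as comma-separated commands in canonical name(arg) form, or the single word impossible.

key: order matters: swapping strafe(right, 1) and back(3) lands elsewhere
start: at (6,6), heading S
step 1 (strafe(right, 1)): at (5,6), heading S
step 2 (back(3)): at (5,8), heading S
uniquely the one of 100 2-step routes that fits.

strafe(right, 1), back(3)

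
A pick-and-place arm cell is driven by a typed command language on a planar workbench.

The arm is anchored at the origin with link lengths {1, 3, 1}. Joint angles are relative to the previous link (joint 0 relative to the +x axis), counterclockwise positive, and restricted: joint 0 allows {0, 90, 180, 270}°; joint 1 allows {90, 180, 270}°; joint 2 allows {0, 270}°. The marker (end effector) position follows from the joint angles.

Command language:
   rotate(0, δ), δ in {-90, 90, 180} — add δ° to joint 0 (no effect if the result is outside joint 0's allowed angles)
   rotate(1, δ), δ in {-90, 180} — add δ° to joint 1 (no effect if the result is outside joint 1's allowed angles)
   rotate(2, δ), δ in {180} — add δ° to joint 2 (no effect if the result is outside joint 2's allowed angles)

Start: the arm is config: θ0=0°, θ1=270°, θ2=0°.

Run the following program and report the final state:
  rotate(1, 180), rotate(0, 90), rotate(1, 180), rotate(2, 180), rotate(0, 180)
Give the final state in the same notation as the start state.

config: θ0=270°, θ1=270°, θ2=0°

start: config: θ0=0°, θ1=270°, θ2=0°
step 1 (rotate(1, 180)): config: θ0=0°, θ1=90°, θ2=0°
step 2 (rotate(0, 90)): config: θ0=90°, θ1=90°, θ2=0°
step 3 (rotate(1, 180)): config: θ0=90°, θ1=270°, θ2=0°
step 4 (rotate(2, 180)): config: θ0=90°, θ1=270°, θ2=0°
step 5 (rotate(0, 180)): config: θ0=270°, θ1=270°, θ2=0°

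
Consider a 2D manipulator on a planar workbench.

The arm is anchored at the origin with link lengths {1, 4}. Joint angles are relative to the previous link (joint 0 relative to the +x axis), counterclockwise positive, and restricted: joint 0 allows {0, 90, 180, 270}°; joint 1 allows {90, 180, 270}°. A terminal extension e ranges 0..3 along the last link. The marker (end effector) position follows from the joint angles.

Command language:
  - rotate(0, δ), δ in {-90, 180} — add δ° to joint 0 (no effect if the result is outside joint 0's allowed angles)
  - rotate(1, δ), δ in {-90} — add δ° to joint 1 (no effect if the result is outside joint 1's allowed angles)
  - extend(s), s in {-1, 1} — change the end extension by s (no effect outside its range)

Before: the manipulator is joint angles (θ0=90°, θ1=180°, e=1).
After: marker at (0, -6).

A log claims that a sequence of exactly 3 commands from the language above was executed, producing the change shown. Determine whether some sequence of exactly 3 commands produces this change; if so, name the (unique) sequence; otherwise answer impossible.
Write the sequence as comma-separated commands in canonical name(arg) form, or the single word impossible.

extend(1), extend(1), extend(1)

initial: joint angles (θ0=90°, θ1=180°, e=1)
1. extend(1) → joint angles (θ0=90°, θ1=180°, e=2)
2. extend(1) → joint angles (θ0=90°, θ1=180°, e=3)
3. extend(1) → joint angles (θ0=90°, θ1=180°, e=3)
no rival 3-sequence matches.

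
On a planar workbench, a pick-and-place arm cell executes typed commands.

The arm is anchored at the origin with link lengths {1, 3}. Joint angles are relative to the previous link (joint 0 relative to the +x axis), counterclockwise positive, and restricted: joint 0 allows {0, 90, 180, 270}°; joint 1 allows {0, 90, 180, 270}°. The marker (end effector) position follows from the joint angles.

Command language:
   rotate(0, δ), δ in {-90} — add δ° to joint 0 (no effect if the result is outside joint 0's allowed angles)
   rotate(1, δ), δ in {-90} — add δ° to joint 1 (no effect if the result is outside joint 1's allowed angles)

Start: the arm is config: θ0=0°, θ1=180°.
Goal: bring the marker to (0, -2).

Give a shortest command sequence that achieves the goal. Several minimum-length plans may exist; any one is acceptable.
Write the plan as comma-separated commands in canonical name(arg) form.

from: config: θ0=0°, θ1=180°
step 1 (rotate(0, -90)): config: θ0=270°, θ1=180°
step 2 (rotate(0, -90)): config: θ0=180°, θ1=180°
step 3 (rotate(0, -90)): config: θ0=90°, θ1=180°
no 2-step plan works, so 3 is optimal.

rotate(0, -90), rotate(0, -90), rotate(0, -90)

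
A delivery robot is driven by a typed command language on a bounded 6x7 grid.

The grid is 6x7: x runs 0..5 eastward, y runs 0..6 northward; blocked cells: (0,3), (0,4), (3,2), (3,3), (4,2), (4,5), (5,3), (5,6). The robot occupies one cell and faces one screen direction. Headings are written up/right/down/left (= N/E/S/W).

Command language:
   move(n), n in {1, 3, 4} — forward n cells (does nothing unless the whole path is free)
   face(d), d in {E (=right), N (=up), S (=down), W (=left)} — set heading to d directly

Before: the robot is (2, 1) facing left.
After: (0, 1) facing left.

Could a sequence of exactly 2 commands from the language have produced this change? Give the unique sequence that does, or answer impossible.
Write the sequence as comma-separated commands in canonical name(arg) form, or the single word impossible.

key: heading stays W — no command in the sequence turns
begin: (2, 1) facing left
t=1 move(1) ⇒ (1, 1) facing left
t=2 move(1) ⇒ (0, 1) facing left
no other 2-command option fits: unique.

move(1), move(1)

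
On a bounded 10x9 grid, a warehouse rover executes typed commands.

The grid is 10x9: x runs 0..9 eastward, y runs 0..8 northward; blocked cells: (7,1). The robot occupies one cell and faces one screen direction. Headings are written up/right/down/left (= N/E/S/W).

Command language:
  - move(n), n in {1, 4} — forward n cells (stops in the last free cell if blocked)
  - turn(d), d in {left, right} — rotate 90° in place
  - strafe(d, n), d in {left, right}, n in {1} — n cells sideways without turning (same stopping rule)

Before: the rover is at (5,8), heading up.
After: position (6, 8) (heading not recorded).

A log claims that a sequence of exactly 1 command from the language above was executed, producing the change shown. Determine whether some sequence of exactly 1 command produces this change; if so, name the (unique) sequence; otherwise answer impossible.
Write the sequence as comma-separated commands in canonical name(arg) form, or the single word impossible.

strafe(right, 1)

t0: at (5,8), heading up
1. strafe(right, 1) → at (6,8), heading up
no rival 1-sequence matches.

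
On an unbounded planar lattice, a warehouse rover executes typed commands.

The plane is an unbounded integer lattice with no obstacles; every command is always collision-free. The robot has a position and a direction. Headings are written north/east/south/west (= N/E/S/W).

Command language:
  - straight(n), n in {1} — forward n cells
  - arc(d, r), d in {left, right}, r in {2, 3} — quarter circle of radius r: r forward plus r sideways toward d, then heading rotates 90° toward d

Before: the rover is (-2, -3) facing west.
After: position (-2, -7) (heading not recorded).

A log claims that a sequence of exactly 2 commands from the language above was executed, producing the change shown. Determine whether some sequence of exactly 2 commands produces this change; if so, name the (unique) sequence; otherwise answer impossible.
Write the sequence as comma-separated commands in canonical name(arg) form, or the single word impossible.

arc(left, 2), arc(left, 2)

initial: (-2, -3) facing west
1. arc(left, 2) → (-4, -5) facing south
2. arc(left, 2) → (-2, -7) facing east
no rival 2-sequence matches.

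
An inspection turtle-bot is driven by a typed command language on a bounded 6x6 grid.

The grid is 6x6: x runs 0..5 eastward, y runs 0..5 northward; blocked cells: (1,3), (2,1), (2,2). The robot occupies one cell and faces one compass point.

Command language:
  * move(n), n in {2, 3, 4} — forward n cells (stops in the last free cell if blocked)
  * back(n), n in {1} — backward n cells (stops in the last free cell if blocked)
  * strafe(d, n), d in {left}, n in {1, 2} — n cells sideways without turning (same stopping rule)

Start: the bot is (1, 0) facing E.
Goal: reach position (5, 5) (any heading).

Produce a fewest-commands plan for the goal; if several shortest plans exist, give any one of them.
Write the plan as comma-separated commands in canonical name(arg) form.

move(4), strafe(left, 2), strafe(left, 2), strafe(left, 2)

begin: (1, 0) facing E
step 1 (move(4)): (5, 0) facing E
step 2 (strafe(left, 2)): (5, 2) facing E
step 3 (strafe(left, 2)): (5, 4) facing E
step 4 (strafe(left, 2)): (5, 5) facing E
no 3-step plan works, so 4 is optimal.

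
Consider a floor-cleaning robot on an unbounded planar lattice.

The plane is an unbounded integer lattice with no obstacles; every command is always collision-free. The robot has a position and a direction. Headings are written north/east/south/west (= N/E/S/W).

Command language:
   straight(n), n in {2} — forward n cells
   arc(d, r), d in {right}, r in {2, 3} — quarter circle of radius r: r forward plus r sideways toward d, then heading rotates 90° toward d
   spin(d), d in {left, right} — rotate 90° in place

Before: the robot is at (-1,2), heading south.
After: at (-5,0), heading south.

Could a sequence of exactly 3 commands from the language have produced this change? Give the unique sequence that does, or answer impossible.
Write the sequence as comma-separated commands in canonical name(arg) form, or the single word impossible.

key: heading stays S — rotations cancel among the 3 commands
initial: at (-1,2), heading south
[1] after arc(right, 2): at (-3,0), heading west
[2] after straight(2): at (-5,0), heading west
[3] after spin(left): at (-5,0), heading south
no other 3-command option fits: unique.

arc(right, 2), straight(2), spin(left)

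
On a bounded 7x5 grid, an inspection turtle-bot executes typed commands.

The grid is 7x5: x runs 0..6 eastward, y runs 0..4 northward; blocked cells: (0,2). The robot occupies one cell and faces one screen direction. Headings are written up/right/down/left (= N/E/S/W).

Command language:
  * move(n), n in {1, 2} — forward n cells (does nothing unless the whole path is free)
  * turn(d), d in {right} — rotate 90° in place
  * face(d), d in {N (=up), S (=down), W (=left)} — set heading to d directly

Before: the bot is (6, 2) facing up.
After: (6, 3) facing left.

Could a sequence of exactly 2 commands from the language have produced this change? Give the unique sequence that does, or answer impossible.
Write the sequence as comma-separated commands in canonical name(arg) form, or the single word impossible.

move(1), face(W)

key: position moved to (6,3) AND the heading swung to W — translation plus rotation needed
begin: (6, 2) facing up
step 1 (move(1)): (6, 3) facing up
step 2 (face(W)): (6, 3) facing left
all 36 alternatives checked — unique.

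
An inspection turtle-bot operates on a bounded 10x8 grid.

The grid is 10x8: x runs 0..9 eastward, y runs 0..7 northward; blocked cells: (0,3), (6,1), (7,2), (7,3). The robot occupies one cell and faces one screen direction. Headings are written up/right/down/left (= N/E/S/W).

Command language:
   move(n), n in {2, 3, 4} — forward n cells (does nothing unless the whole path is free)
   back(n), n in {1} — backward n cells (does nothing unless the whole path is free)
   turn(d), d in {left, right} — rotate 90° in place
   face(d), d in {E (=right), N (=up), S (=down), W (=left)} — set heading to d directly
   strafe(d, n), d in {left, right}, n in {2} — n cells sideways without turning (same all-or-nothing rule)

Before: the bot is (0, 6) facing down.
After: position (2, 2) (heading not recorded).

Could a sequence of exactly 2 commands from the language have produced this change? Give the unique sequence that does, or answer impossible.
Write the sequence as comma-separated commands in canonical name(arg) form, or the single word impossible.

key: running move(4) before strafe(left, 2) would end elsewhere — order is forced
t0: (0, 6) facing down
1. strafe(left, 2) → (2, 6) facing down
2. move(4) → (2, 2) facing down
no other 2-command option fits: unique.

strafe(left, 2), move(4)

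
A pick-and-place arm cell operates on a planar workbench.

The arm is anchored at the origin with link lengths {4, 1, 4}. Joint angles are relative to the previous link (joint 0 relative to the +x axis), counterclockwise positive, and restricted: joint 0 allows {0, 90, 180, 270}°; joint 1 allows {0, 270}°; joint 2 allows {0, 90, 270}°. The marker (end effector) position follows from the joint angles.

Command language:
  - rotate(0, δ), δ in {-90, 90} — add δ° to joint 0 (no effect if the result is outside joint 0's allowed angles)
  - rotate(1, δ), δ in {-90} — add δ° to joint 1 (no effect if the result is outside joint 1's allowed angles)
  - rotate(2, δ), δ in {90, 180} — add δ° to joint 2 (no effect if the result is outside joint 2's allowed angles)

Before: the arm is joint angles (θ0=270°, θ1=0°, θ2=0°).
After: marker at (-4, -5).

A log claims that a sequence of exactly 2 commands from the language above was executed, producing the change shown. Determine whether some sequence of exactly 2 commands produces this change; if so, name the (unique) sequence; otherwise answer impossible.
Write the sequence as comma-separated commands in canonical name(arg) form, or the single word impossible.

key: order matters: swapping rotate(2, 90) and rotate(2, 180) lands elsewhere
begin: joint angles (θ0=270°, θ1=0°, θ2=0°)
t=1 rotate(2, 90) ⇒ joint angles (θ0=270°, θ1=0°, θ2=90°)
t=2 rotate(2, 180) ⇒ joint angles (θ0=270°, θ1=0°, θ2=270°)
no rival 2-sequence matches.

rotate(2, 90), rotate(2, 180)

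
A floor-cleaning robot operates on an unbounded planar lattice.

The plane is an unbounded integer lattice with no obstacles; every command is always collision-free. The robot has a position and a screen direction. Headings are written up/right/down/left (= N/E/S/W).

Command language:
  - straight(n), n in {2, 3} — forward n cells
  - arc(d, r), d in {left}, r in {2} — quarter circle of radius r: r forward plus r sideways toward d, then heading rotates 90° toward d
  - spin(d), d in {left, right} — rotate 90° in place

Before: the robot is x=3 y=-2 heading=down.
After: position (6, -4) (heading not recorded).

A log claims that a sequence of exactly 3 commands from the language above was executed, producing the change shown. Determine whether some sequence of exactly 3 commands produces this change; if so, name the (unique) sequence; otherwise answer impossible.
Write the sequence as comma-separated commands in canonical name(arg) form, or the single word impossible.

key: order matters: swapping straight(2) and straight(3) lands elsewhere
t0: x=3 y=-2 heading=down
[1] after straight(2): x=3 y=-4 heading=down
[2] after spin(left): x=3 y=-4 heading=right
[3] after straight(3): x=6 y=-4 heading=right
all 125 alternatives checked — unique.

straight(2), spin(left), straight(3)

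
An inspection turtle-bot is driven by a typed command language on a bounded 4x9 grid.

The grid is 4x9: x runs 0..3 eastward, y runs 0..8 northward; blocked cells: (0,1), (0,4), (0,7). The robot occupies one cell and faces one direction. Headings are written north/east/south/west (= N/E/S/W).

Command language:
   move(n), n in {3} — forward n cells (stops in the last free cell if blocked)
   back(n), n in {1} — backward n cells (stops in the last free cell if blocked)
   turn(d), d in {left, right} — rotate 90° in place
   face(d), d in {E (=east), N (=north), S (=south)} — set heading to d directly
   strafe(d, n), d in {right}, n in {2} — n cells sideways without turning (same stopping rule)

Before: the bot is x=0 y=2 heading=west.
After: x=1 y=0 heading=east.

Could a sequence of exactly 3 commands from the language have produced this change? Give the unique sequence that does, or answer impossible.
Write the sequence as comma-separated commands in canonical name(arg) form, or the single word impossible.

key: order matters: swapping back(1) and strafe(right, 2) lands elsewhere
start: x=0 y=2 heading=west
[1] after back(1): x=1 y=2 heading=west
[2] after face(E): x=1 y=2 heading=east
[3] after strafe(right, 2): x=1 y=0 heading=east
no other 3-command option fits: unique.

back(1), face(E), strafe(right, 2)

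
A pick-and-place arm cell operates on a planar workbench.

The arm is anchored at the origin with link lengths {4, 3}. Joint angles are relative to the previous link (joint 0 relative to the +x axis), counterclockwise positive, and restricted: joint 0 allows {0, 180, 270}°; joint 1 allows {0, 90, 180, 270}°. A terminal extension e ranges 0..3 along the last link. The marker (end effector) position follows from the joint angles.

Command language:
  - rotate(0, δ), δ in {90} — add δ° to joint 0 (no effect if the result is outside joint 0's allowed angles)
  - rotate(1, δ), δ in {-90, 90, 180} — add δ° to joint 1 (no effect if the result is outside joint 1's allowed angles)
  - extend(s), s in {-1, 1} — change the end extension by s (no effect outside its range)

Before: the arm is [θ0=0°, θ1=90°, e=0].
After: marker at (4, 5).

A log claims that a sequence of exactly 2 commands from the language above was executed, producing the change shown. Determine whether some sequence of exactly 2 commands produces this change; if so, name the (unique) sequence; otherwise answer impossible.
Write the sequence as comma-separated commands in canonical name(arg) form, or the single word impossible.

initial: [θ0=0°, θ1=90°, e=0]
t=1 extend(1) ⇒ [θ0=0°, θ1=90°, e=1]
t=2 extend(1) ⇒ [θ0=0°, θ1=90°, e=2]
no rival 2-sequence matches.

extend(1), extend(1)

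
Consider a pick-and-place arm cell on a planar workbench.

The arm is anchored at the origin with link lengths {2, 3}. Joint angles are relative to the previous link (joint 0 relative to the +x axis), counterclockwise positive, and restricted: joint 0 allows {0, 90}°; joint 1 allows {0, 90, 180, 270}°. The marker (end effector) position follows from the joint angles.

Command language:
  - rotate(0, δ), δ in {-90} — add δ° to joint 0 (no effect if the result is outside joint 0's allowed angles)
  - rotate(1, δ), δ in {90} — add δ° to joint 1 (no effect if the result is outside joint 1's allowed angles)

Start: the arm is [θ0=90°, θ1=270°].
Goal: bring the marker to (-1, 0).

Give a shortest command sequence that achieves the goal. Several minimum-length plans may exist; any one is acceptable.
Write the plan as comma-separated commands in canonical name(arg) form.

rotate(0, -90), rotate(1, 90), rotate(1, 90), rotate(1, 90)

initial: [θ0=90°, θ1=270°]
t=1 rotate(0, -90) ⇒ [θ0=0°, θ1=270°]
t=2 rotate(1, 90) ⇒ [θ0=0°, θ1=0°]
t=3 rotate(1, 90) ⇒ [θ0=0°, θ1=90°]
t=4 rotate(1, 90) ⇒ [θ0=0°, θ1=180°]
shorter routes all fall short; 4 is best.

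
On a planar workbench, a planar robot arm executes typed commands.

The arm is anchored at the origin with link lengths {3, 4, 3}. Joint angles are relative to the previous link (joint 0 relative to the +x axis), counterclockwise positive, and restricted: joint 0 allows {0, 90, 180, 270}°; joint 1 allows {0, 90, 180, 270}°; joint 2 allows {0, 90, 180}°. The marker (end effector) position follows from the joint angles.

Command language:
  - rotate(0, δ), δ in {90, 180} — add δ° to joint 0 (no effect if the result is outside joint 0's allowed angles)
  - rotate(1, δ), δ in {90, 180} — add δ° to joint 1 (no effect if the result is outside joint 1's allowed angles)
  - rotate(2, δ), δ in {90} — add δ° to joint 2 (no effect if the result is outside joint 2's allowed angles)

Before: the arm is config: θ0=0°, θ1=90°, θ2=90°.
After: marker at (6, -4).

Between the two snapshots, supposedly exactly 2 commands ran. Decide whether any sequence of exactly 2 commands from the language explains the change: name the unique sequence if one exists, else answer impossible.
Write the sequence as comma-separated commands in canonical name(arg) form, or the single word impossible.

rotate(1, 90), rotate(1, 90)

initial: config: θ0=0°, θ1=90°, θ2=90°
1. rotate(1, 90) → config: θ0=0°, θ1=180°, θ2=90°
2. rotate(1, 90) → config: θ0=0°, θ1=270°, θ2=90°
no other 2-command option fits: unique.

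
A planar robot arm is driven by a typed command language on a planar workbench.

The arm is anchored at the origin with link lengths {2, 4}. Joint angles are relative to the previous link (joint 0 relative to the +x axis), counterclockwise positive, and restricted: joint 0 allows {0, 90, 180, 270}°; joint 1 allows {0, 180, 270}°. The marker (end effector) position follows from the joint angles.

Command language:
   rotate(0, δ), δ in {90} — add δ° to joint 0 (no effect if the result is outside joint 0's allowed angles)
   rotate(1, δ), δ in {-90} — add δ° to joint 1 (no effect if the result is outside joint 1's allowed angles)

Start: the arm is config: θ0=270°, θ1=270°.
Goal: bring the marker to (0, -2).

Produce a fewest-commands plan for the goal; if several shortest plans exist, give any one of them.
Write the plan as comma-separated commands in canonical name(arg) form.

rotate(1, -90), rotate(0, 90), rotate(0, 90)

from: config: θ0=270°, θ1=270°
step 1 (rotate(1, -90)): config: θ0=270°, θ1=180°
step 2 (rotate(0, 90)): config: θ0=0°, θ1=180°
step 3 (rotate(0, 90)): config: θ0=90°, θ1=180°
shorter routes all fall short; 3 is best.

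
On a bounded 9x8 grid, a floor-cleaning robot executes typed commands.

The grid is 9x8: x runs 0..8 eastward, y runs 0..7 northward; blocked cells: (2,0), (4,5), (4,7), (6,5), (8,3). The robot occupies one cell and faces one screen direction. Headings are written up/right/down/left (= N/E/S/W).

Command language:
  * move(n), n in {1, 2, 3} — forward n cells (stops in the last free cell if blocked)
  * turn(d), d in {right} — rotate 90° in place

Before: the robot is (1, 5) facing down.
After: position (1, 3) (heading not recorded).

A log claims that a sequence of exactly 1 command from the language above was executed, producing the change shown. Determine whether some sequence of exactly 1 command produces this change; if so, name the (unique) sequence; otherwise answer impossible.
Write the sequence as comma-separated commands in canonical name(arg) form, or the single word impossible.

start: (1, 5) facing down
step 1 (move(2)): (1, 3) facing down
no other 1-command option fits: unique.

move(2)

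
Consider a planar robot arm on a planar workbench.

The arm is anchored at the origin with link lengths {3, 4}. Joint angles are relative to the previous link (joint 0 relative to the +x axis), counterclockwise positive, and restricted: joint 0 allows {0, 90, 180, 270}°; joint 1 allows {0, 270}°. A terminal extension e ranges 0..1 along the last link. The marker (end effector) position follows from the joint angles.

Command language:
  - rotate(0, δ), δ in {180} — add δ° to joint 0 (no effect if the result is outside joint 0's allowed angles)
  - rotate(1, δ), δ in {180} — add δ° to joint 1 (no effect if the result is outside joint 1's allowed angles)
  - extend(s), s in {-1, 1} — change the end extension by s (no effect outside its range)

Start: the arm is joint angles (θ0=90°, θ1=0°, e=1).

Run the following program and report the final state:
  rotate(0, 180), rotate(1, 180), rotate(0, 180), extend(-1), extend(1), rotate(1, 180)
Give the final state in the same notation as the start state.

joint angles (θ0=90°, θ1=0°, e=1)

initial: joint angles (θ0=90°, θ1=0°, e=1)
1. rotate(0, 180) → joint angles (θ0=270°, θ1=0°, e=1)
2. rotate(1, 180) → joint angles (θ0=270°, θ1=0°, e=1)
3. rotate(0, 180) → joint angles (θ0=90°, θ1=0°, e=1)
4. extend(-1) → joint angles (θ0=90°, θ1=0°, e=0)
5. extend(1) → joint angles (θ0=90°, θ1=0°, e=1)
6. rotate(1, 180) → joint angles (θ0=90°, θ1=0°, e=1)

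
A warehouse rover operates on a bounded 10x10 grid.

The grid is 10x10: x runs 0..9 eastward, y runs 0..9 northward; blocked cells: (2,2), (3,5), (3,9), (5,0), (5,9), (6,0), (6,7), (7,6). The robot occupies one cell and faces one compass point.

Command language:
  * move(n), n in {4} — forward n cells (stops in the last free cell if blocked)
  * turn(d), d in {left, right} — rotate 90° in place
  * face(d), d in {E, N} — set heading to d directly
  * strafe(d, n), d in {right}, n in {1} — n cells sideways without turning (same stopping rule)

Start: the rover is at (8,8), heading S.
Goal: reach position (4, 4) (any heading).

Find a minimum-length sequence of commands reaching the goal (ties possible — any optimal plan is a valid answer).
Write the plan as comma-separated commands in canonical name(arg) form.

t0: at (8,8), heading S
t=1 move(4) ⇒ at (8,4), heading S
t=2 turn(right) ⇒ at (8,4), heading W
t=3 move(4) ⇒ at (4,4), heading W
nothing shorter than 3 reaches the goal.

move(4), turn(right), move(4)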